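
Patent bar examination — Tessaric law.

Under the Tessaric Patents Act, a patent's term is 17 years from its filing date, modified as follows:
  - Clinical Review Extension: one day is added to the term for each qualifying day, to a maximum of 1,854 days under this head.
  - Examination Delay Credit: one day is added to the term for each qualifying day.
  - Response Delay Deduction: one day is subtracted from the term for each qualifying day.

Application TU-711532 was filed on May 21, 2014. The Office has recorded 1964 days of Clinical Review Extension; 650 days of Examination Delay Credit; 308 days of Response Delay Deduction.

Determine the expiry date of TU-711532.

2037-05-25

Base term: filing date + 17 years → 21 May 2031.
Clinical Review Extension: 1964 days claimed exceeds the 1854-day cap, so +1854 days → 17 June 2036.
Examination Delay Credit: +650 days → 29 March 2038.
Response Delay Deduction: −308 days → 25 May 2037.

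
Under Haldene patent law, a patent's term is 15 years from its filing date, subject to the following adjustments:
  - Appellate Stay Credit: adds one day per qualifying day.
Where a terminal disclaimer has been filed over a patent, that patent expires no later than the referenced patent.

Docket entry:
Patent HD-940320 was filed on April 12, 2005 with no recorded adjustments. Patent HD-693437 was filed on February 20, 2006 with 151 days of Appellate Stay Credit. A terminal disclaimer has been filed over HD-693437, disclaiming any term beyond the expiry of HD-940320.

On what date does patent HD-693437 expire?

2020-04-12

Natural term of HD-693437:
  Base: filing + 15 years → 20 February 2021.
  Appellate Stay Credit: +151 days → 21 July 2021.
Expiry of referenced patent HD-940320:
  Base: filing + 15 years → 12 April 2020.
Terminal disclaimer: HD-693437 expires on the earlier of 21 July 2021 and 12 April 2020.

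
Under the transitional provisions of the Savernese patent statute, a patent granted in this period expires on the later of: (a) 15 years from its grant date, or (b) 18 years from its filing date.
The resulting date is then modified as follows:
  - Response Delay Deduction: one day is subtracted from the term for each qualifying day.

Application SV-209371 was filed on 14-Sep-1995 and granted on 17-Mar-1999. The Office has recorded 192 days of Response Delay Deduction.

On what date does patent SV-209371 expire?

September 6, 2013

(a) grant + 15 years → 17 March 2014.
(b) filing + 18 years → 14 September 2013.
Later of the two: 17 March 2014.
Response Delay Deduction: −192 days → 6 September 2013.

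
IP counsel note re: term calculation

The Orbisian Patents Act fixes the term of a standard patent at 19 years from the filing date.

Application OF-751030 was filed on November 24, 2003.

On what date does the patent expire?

2022-11-24

Filing date + 19 years → 24 November 2022.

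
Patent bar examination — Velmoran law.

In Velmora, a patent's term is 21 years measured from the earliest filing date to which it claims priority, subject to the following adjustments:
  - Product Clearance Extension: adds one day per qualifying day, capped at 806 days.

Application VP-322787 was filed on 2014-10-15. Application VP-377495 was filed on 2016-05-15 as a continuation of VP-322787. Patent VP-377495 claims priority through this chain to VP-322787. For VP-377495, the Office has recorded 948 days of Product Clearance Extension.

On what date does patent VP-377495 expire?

2037-12-29

Earliest priority filing: 15 October 2014.
Base term: 15 October 2014 + 21 years → 15 October 2035.
Product Clearance Extension: 948 days claimed exceeds the 806-day cap, so +806 days → 29 December 2037.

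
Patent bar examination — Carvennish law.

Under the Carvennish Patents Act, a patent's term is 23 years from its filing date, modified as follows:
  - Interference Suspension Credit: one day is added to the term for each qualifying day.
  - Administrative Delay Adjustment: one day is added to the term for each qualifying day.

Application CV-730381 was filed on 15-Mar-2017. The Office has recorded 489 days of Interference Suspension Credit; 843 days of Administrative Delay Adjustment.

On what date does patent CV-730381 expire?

Base term: filing date + 23 years → 15 March 2040.
Interference Suspension Credit: +489 days → 17 July 2041.
Administrative Delay Adjustment: +843 days → 7 November 2043.

2043-11-07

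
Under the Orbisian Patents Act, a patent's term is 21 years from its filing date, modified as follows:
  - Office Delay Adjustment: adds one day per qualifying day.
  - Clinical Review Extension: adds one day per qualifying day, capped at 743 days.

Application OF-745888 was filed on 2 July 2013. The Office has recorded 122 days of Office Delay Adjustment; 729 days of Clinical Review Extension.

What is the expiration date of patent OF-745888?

2036-10-30

Base term: filing date + 21 years → 2 July 2034.
Office Delay Adjustment: +122 days → 1 November 2034.
Clinical Review Extension: 729 days (within the 743-day cap) → +729 days → 30 October 2036.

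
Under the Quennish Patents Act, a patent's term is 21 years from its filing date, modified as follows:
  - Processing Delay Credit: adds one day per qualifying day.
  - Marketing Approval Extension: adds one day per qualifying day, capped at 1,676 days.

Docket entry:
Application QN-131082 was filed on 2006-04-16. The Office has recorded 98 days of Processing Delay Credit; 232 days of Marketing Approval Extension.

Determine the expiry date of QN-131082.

2028-03-11

Base term: filing date + 21 years → 16 April 2027.
Processing Delay Credit: +98 days → 23 July 2027.
Marketing Approval Extension: 232 days (within the 1676-day cap) → +232 days → 11 March 2028.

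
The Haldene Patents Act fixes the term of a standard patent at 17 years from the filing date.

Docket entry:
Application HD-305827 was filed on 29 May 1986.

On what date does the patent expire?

Filing date + 17 years → 29 May 2003.

May 29, 2003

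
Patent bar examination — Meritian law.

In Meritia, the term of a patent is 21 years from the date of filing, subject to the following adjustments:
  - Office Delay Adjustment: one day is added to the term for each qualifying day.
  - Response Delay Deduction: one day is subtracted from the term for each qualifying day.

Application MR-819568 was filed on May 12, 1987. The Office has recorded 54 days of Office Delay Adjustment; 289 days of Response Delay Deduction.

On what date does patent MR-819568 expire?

Base term: filing date + 21 years → 12 May 2008.
Office Delay Adjustment: +54 days → 5 July 2008.
Response Delay Deduction: −289 days → 20 September 2007.

2007-09-20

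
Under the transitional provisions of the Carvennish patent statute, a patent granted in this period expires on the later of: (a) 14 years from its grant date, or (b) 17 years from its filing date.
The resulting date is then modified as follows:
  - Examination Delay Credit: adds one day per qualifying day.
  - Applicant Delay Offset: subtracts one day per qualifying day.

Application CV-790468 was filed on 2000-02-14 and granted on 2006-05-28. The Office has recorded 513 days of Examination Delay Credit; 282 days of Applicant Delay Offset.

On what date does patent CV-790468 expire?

January 14, 2021

(a) grant + 14 years → 28 May 2020.
(b) filing + 17 years → 14 February 2017.
Later of the two: 28 May 2020.
Examination Delay Credit: +513 days → 23 October 2021.
Applicant Delay Offset: −282 days → 14 January 2021.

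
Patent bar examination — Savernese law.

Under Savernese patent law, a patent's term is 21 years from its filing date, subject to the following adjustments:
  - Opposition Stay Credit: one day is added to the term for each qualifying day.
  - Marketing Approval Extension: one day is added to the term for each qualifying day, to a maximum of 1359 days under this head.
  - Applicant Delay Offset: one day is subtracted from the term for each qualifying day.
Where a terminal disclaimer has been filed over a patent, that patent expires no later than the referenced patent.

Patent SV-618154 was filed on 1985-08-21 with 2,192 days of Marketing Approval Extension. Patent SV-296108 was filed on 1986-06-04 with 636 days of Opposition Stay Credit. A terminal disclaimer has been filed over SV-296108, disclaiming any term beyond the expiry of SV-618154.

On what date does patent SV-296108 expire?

March 1, 2009

Natural term of SV-296108:
  Base: filing + 21 years → 4 June 2007.
  Opposition Stay Credit: +636 days → 1 March 2009.
Expiry of referenced patent SV-618154:
  Base: filing + 21 years → 21 August 2006.
  Marketing Approval Extension: 2192 days claimed exceeds the 1359-day cap, so +1359 days → 11 May 2010.
Terminal disclaimer: SV-296108 expires on the earlier of 1 March 2009 and 11 May 2010.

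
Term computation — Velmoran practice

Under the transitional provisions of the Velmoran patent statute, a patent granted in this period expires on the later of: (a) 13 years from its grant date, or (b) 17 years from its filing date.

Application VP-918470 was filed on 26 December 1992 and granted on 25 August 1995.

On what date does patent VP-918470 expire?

2009-12-26

(a) grant + 13 years → 25 August 2008.
(b) filing + 17 years → 26 December 2009.
Later of the two: 26 December 2009.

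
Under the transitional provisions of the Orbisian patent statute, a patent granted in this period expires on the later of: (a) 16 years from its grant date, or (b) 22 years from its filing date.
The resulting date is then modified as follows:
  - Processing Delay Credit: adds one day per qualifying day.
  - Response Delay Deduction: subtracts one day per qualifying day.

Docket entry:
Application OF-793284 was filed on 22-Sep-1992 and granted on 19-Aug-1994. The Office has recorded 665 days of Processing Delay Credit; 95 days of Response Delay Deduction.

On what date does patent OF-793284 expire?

2016-04-14

(a) grant + 16 years → 19 August 2010.
(b) filing + 22 years → 22 September 2014.
Later of the two: 22 September 2014.
Processing Delay Credit: +665 days → 18 July 2016.
Response Delay Deduction: −95 days → 14 April 2016.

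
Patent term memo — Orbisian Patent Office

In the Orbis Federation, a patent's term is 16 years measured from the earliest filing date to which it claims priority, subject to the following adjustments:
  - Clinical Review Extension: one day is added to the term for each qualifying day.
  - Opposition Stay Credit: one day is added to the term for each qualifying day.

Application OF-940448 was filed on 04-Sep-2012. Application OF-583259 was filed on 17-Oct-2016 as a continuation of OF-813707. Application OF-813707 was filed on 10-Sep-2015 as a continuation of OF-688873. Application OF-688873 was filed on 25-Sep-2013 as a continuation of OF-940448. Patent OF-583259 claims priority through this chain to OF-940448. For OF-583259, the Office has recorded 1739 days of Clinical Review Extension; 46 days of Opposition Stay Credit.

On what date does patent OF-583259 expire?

2033-07-25

Earliest priority filing: 4 September 2012.
Base term: 4 September 2012 + 16 years → 4 September 2028.
Clinical Review Extension: +1739 days → 9 June 2033.
Opposition Stay Credit: +46 days → 25 July 2033.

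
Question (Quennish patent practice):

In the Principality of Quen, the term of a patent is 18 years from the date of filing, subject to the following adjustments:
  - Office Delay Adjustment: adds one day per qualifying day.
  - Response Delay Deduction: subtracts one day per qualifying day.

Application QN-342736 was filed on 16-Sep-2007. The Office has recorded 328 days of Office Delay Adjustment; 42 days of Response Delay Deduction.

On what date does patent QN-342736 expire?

2026-06-29

Base term: filing date + 18 years → 16 September 2025.
Office Delay Adjustment: +328 days → 10 August 2026.
Response Delay Deduction: −42 days → 29 June 2026.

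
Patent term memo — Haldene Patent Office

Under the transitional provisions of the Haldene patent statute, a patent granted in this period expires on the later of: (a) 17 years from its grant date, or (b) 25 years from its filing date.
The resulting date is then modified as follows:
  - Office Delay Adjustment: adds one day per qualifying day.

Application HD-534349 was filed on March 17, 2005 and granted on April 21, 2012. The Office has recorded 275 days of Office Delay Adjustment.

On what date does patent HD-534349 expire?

December 17, 2030

(a) grant + 17 years → 21 April 2029.
(b) filing + 25 years → 17 March 2030.
Later of the two: 17 March 2030.
Office Delay Adjustment: +275 days → 17 December 2030.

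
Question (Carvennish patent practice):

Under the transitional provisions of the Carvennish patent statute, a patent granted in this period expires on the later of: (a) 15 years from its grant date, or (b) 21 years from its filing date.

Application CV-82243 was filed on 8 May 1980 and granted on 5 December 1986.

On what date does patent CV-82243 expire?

December 5, 2001

(a) grant + 15 years → 5 December 2001.
(b) filing + 21 years → 8 May 2001.
Later of the two: 5 December 2001.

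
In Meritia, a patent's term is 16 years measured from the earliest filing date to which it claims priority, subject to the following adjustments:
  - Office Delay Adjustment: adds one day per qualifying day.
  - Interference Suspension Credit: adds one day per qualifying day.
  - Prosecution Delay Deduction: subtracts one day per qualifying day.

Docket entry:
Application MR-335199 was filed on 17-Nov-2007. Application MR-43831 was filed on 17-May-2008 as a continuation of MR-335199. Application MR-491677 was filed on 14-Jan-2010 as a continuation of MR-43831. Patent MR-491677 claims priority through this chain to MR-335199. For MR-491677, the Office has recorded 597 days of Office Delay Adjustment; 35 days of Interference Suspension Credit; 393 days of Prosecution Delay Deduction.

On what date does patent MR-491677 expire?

2024-07-13

Earliest priority filing: 17 November 2007.
Base term: 17 November 2007 + 16 years → 17 November 2023.
Office Delay Adjustment: +597 days → 6 July 2025.
Interference Suspension Credit: +35 days → 10 August 2025.
Prosecution Delay Deduction: −393 days → 13 July 2024.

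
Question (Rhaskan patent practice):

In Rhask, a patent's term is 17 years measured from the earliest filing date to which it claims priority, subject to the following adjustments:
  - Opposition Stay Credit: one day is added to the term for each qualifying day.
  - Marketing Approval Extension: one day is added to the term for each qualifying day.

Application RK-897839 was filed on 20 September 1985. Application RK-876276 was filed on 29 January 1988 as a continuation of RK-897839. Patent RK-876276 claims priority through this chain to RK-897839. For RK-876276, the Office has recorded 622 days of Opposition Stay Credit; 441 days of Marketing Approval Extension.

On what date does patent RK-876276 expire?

Earliest priority filing: 20 September 1985.
Base term: 20 September 1985 + 17 years → 20 September 2002.
Opposition Stay Credit: +622 days → 3 June 2004.
Marketing Approval Extension: +441 days → 18 August 2005.

August 18, 2005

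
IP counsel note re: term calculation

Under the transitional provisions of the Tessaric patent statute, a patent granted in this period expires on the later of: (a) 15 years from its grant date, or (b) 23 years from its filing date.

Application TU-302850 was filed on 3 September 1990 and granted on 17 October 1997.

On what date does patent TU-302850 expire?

(a) grant + 15 years → 17 October 2012.
(b) filing + 23 years → 3 September 2013.
Later of the two: 3 September 2013.

September 3, 2013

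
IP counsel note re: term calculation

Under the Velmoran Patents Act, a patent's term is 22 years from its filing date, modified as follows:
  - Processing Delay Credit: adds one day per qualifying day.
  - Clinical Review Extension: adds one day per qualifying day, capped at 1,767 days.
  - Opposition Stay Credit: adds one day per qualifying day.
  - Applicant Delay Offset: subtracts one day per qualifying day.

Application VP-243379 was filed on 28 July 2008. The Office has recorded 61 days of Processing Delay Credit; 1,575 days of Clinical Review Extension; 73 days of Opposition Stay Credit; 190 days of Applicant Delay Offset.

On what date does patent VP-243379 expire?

Base term: filing date + 22 years → 28 July 2030.
Processing Delay Credit: +61 days → 27 September 2030.
Clinical Review Extension: 1575 days (within the 1767-day cap) → +1575 days → 19 January 2035.
Opposition Stay Credit: +73 days → 2 April 2035.
Applicant Delay Offset: −190 days → 24 September 2034.

September 24, 2034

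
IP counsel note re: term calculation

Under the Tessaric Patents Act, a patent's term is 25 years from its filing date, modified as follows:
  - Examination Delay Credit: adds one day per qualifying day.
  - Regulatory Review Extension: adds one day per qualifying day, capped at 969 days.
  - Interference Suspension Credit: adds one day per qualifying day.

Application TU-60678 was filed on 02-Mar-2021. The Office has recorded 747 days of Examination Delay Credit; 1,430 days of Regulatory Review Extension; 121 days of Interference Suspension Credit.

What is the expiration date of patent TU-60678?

March 13, 2051

Base term: filing date + 25 years → 2 March 2046.
Examination Delay Credit: +747 days → 18 March 2048.
Regulatory Review Extension: 1430 days claimed exceeds the 969-day cap, so +969 days → 12 November 2050.
Interference Suspension Credit: +121 days → 13 March 2051.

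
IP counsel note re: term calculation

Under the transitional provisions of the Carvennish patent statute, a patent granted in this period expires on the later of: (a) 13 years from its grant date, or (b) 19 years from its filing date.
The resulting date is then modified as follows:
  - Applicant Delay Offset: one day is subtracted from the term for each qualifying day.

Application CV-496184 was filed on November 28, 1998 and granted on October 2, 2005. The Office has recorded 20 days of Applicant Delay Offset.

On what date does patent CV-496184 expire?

September 12, 2018

(a) grant + 13 years → 2 October 2018.
(b) filing + 19 years → 28 November 2017.
Later of the two: 2 October 2018.
Applicant Delay Offset: −20 days → 12 September 2018.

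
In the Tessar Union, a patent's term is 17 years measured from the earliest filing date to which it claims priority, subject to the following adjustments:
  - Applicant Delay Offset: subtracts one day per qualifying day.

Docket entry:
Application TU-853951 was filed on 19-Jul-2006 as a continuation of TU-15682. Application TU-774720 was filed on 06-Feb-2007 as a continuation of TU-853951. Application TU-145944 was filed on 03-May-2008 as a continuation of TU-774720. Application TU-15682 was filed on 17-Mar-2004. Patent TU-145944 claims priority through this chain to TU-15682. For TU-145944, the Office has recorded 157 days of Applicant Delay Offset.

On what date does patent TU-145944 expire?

October 11, 2020

Earliest priority filing: 17 March 2004.
Base term: 17 March 2004 + 17 years → 17 March 2021.
Applicant Delay Offset: −157 days → 11 October 2020.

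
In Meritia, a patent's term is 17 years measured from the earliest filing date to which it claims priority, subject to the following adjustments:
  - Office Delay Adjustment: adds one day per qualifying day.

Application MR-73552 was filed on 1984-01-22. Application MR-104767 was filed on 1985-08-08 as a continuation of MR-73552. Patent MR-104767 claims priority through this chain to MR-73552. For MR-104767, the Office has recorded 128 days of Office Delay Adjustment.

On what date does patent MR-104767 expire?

Earliest priority filing: 22 January 1984.
Base term: 22 January 1984 + 17 years → 22 January 2001.
Office Delay Adjustment: +128 days → 30 May 2001.

May 30, 2001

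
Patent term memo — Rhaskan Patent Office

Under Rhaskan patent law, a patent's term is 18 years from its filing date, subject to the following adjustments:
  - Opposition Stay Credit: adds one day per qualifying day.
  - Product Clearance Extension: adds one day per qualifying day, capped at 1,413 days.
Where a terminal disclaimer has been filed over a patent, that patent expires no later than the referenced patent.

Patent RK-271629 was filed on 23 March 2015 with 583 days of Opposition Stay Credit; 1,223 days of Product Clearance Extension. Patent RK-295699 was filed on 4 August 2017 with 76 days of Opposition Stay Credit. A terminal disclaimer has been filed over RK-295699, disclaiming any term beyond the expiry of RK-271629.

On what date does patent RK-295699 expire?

2035-10-19

Natural term of RK-295699:
  Base: filing + 18 years → 4 August 2035.
  Opposition Stay Credit: +76 days → 19 October 2035.
Expiry of referenced patent RK-271629:
  Base: filing + 18 years → 23 March 2033.
  Opposition Stay Credit: +583 days → 27 October 2034.
  Product Clearance Extension: 1223 days (within the 1413-day cap) → +1223 days → 3 March 2038.
Terminal disclaimer: RK-295699 expires on the earlier of 19 October 2035 and 3 March 2038.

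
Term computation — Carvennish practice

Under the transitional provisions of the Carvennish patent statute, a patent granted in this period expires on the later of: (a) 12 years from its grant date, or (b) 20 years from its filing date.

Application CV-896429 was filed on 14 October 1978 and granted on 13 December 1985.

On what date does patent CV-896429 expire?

(a) grant + 12 years → 13 December 1997.
(b) filing + 20 years → 14 October 1998.
Later of the two: 14 October 1998.

1998-10-14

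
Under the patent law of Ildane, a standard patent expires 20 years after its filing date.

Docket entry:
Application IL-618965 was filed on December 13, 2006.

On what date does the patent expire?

Filing date + 20 years → 13 December 2026.

2026-12-13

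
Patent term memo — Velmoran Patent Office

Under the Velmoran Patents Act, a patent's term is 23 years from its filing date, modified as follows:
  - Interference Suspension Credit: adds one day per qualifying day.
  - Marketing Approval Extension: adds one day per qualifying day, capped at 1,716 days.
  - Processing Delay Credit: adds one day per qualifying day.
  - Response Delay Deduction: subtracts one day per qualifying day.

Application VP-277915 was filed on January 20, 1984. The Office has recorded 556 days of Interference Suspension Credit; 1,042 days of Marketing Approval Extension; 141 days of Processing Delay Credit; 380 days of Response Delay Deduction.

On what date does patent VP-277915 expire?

October 10, 2010

Base term: filing date + 23 years → 20 January 2007.
Interference Suspension Credit: +556 days → 29 July 2008.
Marketing Approval Extension: 1042 days (within the 1716-day cap) → +1042 days → 6 June 2011.
Processing Delay Credit: +141 days → 25 October 2011.
Response Delay Deduction: −380 days → 10 October 2010.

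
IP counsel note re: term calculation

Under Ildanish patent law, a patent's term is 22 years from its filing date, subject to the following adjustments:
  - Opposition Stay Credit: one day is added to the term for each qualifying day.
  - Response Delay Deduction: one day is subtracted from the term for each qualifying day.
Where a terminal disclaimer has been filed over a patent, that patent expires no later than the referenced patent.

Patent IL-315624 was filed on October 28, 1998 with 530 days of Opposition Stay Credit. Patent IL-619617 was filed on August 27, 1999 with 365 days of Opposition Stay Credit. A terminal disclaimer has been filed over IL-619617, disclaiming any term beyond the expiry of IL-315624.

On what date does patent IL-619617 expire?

2022-04-11

Natural term of IL-619617:
  Base: filing + 22 years → 27 August 2021.
  Opposition Stay Credit: +365 days → 27 August 2022.
Expiry of referenced patent IL-315624:
  Base: filing + 22 years → 28 October 2020.
  Opposition Stay Credit: +530 days → 11 April 2022.
Terminal disclaimer: IL-619617 expires on the earlier of 27 August 2022 and 11 April 2022.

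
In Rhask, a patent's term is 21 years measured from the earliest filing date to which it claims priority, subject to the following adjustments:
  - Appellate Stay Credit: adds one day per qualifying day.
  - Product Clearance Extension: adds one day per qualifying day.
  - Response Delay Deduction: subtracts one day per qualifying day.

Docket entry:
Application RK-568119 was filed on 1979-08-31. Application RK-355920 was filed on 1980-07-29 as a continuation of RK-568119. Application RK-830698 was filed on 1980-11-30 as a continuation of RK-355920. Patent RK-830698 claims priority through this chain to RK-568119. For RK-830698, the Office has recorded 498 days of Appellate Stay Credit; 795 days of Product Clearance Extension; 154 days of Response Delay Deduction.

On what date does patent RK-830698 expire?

Earliest priority filing: 31 August 1979.
Base term: 31 August 1979 + 21 years → 31 August 2000.
Appellate Stay Credit: +498 days → 11 January 2002.
Product Clearance Extension: +795 days → 16 March 2004.
Response Delay Deduction: −154 days → 14 October 2003.

2003-10-14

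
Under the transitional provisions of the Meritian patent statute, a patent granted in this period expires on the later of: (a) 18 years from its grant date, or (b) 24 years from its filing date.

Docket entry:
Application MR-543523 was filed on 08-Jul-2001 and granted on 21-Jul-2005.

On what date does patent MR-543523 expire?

July 8, 2025

(a) grant + 18 years → 21 July 2023.
(b) filing + 24 years → 8 July 2025.
Later of the two: 8 July 2025.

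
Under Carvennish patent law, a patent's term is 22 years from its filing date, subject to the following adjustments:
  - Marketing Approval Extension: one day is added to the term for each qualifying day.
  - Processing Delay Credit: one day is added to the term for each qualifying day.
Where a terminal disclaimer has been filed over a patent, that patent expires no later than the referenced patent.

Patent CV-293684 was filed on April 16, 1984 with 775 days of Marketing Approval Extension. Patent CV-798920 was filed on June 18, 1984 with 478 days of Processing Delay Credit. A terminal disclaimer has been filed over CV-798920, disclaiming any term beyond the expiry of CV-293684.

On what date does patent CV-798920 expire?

2007-10-09

Natural term of CV-798920:
  Base: filing + 22 years → 18 June 2006.
  Processing Delay Credit: +478 days → 9 October 2007.
Expiry of referenced patent CV-293684:
  Base: filing + 22 years → 16 April 2006.
  Marketing Approval Extension: +775 days → 30 May 2008.
Terminal disclaimer: CV-798920 expires on the earlier of 9 October 2007 and 30 May 2008.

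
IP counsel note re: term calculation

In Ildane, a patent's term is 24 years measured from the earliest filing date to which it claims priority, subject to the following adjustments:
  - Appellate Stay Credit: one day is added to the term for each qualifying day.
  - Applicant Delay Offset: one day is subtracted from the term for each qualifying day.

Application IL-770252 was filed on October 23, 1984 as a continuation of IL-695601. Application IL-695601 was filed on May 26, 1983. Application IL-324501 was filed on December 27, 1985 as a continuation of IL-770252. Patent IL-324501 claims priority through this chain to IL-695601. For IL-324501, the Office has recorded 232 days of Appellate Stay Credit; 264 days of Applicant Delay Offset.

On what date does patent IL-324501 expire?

2007-04-24

Earliest priority filing: 26 May 1983.
Base term: 26 May 1983 + 24 years → 26 May 2007.
Appellate Stay Credit: +232 days → 13 January 2008.
Applicant Delay Offset: −264 days → 24 April 2007.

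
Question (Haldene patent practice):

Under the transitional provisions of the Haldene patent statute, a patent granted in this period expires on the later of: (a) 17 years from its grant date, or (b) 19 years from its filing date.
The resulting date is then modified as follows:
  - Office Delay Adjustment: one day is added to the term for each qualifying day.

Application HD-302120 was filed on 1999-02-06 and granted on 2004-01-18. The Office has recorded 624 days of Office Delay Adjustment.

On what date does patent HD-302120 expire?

2022-10-04

(a) grant + 17 years → 18 January 2021.
(b) filing + 19 years → 6 February 2018.
Later of the two: 18 January 2021.
Office Delay Adjustment: +624 days → 4 October 2022.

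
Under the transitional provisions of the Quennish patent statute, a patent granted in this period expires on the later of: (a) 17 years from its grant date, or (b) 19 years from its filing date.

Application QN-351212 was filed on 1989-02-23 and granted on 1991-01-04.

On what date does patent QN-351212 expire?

2008-02-23

(a) grant + 17 years → 4 January 2008.
(b) filing + 19 years → 23 February 2008.
Later of the two: 23 February 2008.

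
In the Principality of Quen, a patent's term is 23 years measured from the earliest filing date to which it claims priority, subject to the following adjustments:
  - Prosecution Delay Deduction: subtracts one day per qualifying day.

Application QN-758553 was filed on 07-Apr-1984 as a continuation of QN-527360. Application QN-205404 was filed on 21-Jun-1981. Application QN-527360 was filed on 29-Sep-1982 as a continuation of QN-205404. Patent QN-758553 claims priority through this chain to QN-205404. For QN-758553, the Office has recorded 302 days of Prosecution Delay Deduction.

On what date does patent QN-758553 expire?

Earliest priority filing: 21 June 1981.
Base term: 21 June 1981 + 23 years → 21 June 2004.
Prosecution Delay Deduction: −302 days → 24 August 2003.

2003-08-24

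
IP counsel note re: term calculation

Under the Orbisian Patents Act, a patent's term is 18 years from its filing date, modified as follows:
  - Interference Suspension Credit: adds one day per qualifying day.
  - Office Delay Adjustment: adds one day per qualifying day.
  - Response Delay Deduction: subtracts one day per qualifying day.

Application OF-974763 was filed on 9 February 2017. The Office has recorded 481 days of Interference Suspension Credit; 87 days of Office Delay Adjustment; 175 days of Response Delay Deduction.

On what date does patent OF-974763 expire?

2036-03-08

Base term: filing date + 18 years → 9 February 2035.
Interference Suspension Credit: +481 days → 4 June 2036.
Office Delay Adjustment: +87 days → 30 August 2036.
Response Delay Deduction: −175 days → 8 March 2036.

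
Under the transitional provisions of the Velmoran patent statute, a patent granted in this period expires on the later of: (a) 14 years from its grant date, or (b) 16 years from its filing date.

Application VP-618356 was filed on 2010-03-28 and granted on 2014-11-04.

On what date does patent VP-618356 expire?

(a) grant + 14 years → 4 November 2028.
(b) filing + 16 years → 28 March 2026.
Later of the two: 4 November 2028.

November 4, 2028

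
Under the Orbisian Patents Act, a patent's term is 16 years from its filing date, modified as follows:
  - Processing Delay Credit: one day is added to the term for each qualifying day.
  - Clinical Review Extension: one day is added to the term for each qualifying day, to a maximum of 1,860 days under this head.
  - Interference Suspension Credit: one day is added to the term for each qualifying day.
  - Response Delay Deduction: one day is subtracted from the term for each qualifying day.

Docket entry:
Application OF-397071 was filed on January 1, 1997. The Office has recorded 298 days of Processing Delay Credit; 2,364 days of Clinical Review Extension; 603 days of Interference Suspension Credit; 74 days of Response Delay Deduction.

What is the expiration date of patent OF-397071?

Base term: filing date + 16 years → 1 January 2013.
Processing Delay Credit: +298 days → 26 October 2013.
Clinical Review Extension: 2364 days claimed exceeds the 1860-day cap, so +1860 days → 29 November 2018.
Interference Suspension Credit: +603 days → 24 July 2020.
Response Delay Deduction: −74 days → 11 May 2020.

2020-05-11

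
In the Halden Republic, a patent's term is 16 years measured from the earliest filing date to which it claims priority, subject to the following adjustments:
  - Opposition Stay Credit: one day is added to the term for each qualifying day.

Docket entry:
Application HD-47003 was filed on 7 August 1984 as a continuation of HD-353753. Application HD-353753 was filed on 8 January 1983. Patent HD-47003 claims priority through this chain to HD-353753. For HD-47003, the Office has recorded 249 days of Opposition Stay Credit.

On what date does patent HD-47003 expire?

September 14, 1999

Earliest priority filing: 8 January 1983.
Base term: 8 January 1983 + 16 years → 8 January 1999.
Opposition Stay Credit: +249 days → 14 September 1999.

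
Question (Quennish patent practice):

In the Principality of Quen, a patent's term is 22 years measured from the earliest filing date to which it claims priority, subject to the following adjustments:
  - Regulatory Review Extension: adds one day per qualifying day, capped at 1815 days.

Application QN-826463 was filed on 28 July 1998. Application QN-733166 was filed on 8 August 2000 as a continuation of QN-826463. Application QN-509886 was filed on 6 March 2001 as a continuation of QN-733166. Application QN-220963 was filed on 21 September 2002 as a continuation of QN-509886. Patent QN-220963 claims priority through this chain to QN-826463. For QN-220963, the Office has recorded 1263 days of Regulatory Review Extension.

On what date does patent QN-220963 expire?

2024-01-12

Earliest priority filing: 28 July 1998.
Base term: 28 July 1998 + 22 years → 28 July 2020.
Regulatory Review Extension: 1263 days (within the 1815-day cap) → +1263 days → 12 January 2024.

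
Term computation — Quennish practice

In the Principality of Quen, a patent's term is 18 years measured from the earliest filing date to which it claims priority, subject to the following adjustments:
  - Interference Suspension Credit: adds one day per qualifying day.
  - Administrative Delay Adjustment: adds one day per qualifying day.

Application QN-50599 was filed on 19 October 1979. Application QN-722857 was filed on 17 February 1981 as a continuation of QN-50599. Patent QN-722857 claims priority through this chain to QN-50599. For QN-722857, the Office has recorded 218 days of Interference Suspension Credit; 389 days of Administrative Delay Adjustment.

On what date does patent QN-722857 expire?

June 18, 1999

Earliest priority filing: 19 October 1979.
Base term: 19 October 1979 + 18 years → 19 October 1997.
Interference Suspension Credit: +218 days → 25 May 1998.
Administrative Delay Adjustment: +389 days → 18 June 1999.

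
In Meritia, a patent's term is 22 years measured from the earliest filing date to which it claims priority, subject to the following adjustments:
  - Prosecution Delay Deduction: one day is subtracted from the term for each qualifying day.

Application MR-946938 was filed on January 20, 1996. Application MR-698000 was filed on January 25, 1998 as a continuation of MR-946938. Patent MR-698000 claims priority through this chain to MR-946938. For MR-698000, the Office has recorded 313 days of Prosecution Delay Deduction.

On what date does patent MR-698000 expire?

2017-03-13

Earliest priority filing: 20 January 1996.
Base term: 20 January 1996 + 22 years → 20 January 2018.
Prosecution Delay Deduction: −313 days → 13 March 2017.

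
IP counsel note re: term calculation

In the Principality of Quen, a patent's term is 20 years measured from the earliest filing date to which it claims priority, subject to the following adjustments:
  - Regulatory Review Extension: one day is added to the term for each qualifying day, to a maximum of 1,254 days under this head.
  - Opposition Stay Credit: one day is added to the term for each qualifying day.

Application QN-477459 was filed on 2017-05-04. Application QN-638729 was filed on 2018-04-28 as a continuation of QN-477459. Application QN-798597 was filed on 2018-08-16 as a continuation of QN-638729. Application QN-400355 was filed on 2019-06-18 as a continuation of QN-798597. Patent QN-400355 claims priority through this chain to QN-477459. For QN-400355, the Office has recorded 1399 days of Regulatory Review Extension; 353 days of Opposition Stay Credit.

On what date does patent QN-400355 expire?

Earliest priority filing: 4 May 2017.
Base term: 4 May 2017 + 20 years → 4 May 2037.
Regulatory Review Extension: 1399 days claimed exceeds the 1254-day cap, so +1254 days → 9 October 2040.
Opposition Stay Credit: +353 days → 27 September 2041.

September 27, 2041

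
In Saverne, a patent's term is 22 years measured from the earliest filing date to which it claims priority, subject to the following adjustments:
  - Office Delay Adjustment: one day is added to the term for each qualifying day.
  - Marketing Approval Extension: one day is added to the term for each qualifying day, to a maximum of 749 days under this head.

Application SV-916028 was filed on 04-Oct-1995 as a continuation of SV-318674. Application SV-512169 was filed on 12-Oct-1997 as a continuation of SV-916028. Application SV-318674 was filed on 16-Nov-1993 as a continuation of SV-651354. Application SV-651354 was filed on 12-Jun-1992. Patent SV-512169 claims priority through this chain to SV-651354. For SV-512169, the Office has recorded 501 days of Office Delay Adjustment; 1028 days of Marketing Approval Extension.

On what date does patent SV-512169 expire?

Earliest priority filing: 12 June 1992.
Base term: 12 June 1992 + 22 years → 12 June 2014.
Office Delay Adjustment: +501 days → 26 October 2015.
Marketing Approval Extension: 1028 days claimed exceeds the 749-day cap, so +749 days → 13 November 2017.

November 13, 2017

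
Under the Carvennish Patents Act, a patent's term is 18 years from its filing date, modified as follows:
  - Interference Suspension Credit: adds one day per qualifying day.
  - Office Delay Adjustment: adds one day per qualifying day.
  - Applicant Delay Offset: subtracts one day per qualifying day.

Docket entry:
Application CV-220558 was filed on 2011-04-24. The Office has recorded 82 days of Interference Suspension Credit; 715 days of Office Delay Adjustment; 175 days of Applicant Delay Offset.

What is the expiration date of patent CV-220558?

2031-01-06

Base term: filing date + 18 years → 24 April 2029.
Interference Suspension Credit: +82 days → 15 July 2029.
Office Delay Adjustment: +715 days → 30 June 2031.
Applicant Delay Offset: −175 days → 6 January 2031.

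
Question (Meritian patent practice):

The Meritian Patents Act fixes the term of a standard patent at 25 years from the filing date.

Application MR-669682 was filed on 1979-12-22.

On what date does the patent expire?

2004-12-22

Filing date + 25 years → 22 December 2004.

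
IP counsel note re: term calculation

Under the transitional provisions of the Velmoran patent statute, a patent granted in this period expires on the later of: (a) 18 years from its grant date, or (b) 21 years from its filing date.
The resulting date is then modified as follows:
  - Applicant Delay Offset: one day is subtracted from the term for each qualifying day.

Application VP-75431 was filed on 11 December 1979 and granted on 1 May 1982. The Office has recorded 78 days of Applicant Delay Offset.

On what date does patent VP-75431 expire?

September 24, 2000

(a) grant + 18 years → 1 May 2000.
(b) filing + 21 years → 11 December 2000.
Later of the two: 11 December 2000.
Applicant Delay Offset: −78 days → 24 September 2000.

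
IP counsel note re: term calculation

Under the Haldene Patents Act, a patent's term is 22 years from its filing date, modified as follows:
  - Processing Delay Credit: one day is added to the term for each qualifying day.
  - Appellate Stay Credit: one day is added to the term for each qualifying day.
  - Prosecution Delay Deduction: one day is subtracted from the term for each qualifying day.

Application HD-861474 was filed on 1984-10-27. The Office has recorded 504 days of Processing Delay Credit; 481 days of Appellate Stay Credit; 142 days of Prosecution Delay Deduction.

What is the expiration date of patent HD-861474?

February 16, 2009

Base term: filing date + 22 years → 27 October 2006.
Processing Delay Credit: +504 days → 14 March 2008.
Appellate Stay Credit: +481 days → 8 July 2009.
Prosecution Delay Deduction: −142 days → 16 February 2009.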